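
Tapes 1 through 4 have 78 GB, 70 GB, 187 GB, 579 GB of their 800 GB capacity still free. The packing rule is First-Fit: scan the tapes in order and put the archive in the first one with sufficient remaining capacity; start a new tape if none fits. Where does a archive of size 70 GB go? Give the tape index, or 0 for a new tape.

1

Tapes with room: tape 1 (78 GB), tape 2 (70 GB), tape 3 (187 GB), tape 4 (579 GB).
The first with room is tape 1.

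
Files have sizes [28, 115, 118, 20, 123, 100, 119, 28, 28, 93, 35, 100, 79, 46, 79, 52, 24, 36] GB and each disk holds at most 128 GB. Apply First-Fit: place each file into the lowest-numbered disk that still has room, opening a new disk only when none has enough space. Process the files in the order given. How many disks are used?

11

28 GB → disk 1 (remaining 100 GB)
115 GB → disk 2 (remaining 13 GB)
118 GB → disk 3 (remaining 10 GB)
20 GB → disk 1 (remaining 80 GB)
123 GB → disk 4 (remaining 5 GB)
100 GB → disk 5 (remaining 28 GB)
119 GB → disk 6 (remaining 9 GB)
28 GB → disk 1 (remaining 52 GB)
28 GB → disk 1 (remaining 24 GB)
93 GB → disk 7 (remaining 35 GB)
35 GB → disk 7 (remaining 0 GB)
100 GB → disk 8 (remaining 28 GB)
79 GB → disk 9 (remaining 49 GB)
46 GB → disk 9 (remaining 3 GB)
79 GB → disk 10 (remaining 49 GB)
52 GB → disk 11 (remaining 76 GB)
24 GB → disk 1 (remaining 0 GB)
36 GB → disk 10 (remaining 13 GB)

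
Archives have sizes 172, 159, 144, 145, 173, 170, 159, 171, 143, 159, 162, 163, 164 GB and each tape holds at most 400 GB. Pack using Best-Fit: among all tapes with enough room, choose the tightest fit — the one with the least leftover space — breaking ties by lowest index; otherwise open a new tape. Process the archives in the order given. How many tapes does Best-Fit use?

Put 172 GB in tape 1; 228 GB remain.
Put 159 GB in tape 1; 69 GB remain.
Put 144 GB in tape 2; 256 GB remain.
Put 145 GB in tape 2; 111 GB remain.
Put 173 GB in tape 3; 227 GB remain.
Put 170 GB in tape 3; 57 GB remain.
Put 159 GB in tape 4; 241 GB remain.
Put 171 GB in tape 4; 70 GB remain.
Put 143 GB in tape 5; 257 GB remain.
Put 159 GB in tape 5; 98 GB remain.
Put 162 GB in tape 6; 238 GB remain.
Put 163 GB in tape 6; 75 GB remain.
Put 164 GB in tape 7; 236 GB remain.
Final tapes: [172,159] [144,145] [173,170] [159,171] [143,159] [162,163] [164].

7 tapes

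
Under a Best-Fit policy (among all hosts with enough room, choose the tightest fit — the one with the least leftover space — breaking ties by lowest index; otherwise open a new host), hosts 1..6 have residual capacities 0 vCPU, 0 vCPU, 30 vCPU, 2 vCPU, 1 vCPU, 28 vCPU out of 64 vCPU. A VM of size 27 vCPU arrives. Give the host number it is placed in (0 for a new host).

Hosts with room: host 3 (30 vCPU), host 6 (28 vCPU).
Tightest fit is host 6 with 28 vCPU free.

6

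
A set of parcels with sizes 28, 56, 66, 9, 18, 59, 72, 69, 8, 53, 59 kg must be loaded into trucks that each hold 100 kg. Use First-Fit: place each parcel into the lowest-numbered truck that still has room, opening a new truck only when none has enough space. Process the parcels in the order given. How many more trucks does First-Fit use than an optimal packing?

First-Fit: [28,56,9] [66,18,8] [59] [72] [69] [53] [59] → 7 trucks.
7 parcels exceed 50 kg (half the capacity), and no two of those can share a truck, so at least 7 trucks are needed.
So 7 is already optimal.

0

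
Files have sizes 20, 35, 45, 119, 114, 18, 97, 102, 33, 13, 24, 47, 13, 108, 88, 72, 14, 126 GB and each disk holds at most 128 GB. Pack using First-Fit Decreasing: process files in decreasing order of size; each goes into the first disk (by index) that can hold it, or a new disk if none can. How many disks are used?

Sorted descending: 126, 119, 114, 108, 102, 97, 88, 72, 47, 45, 35, 33, 24, 20, 18, 14, 13, 13.
Put 126 GB in disk 1; 2 GB remain.
Put 119 GB in disk 2; 9 GB remain.
Put 114 GB in disk 3; 14 GB remain.
Put 108 GB in disk 4; 20 GB remain.
Put 102 GB in disk 5; 26 GB remain.
Put 97 GB in disk 6; 31 GB remain.
Put 88 GB in disk 7; 40 GB remain.
Put 72 GB in disk 8; 56 GB remain.
Put 47 GB in disk 8; 9 GB remain.
Put 45 GB in disk 9; 83 GB remain.
Put 35 GB in disk 7; 5 GB remain.
Put 33 GB in disk 9; 50 GB remain.
Put 24 GB in disk 5; 2 GB remain.
Put 20 GB in disk 4; 0 GB remain.
Put 18 GB in disk 6; 13 GB remain.
Put 14 GB in disk 3; 0 GB remain.
Put 13 GB in disk 6; 0 GB remain.
Put 13 GB in disk 9; 37 GB remain.
Final disks: [126] [119] [114,14] [108,20] [102,24] [97,18,13] [88,35] [72,47] [45,33,13].

9 disks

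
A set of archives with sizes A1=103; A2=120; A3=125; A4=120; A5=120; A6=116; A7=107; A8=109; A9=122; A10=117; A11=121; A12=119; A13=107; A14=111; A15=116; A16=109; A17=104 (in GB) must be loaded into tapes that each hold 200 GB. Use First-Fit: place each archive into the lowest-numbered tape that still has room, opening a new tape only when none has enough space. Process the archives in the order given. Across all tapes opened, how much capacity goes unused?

1454

Put A1 (103 GB) in tape 1; 97 GB remain.
Put A2 (120 GB) in tape 2; 80 GB remain.
Put A3 (125 GB) in tape 3; 75 GB remain.
Put A4 (120 GB) in tape 4; 80 GB remain.
Put A5 (120 GB) in tape 5; 80 GB remain.
Put A6 (116 GB) in tape 6; 84 GB remain.
Put A7 (107 GB) in tape 7; 93 GB remain.
Put A8 (109 GB) in tape 8; 91 GB remain.
Put A9 (122 GB) in tape 9; 78 GB remain.
Put A10 (117 GB) in tape 10; 83 GB remain.
Put A11 (121 GB) in tape 11; 79 GB remain.
Put A12 (119 GB) in tape 12; 81 GB remain.
Put A13 (107 GB) in tape 13; 93 GB remain.
Put A14 (111 GB) in tape 14; 89 GB remain.
Put A15 (116 GB) in tape 15; 84 GB remain.
Put A16 (109 GB) in tape 16; 91 GB remain.
Put A17 (104 GB) in tape 17; 96 GB remain.
17 tapes × 200 GB = 3400 GB; used 1946 GB; unused 1454 GB.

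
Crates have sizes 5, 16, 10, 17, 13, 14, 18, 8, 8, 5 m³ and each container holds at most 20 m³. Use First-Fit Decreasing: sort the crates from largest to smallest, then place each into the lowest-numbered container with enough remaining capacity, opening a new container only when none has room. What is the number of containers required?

7

Sorted descending: 18, 17, 16, 14, 13, 10, 8, 8, 5, 5.
Put 18 m³ in container 1; 2 m³ remain.
Put 17 m³ in container 2; 3 m³ remain.
Put 16 m³ in container 3; 4 m³ remain.
Put 14 m³ in container 4; 6 m³ remain.
Put 13 m³ in container 5; 7 m³ remain.
Put 10 m³ in container 6; 10 m³ remain.
Put 8 m³ in container 6; 2 m³ remain.
Put 8 m³ in container 7; 12 m³ remain.
Put 5 m³ in container 4; 1 m³ remain.
Put 5 m³ in container 5; 2 m³ remain.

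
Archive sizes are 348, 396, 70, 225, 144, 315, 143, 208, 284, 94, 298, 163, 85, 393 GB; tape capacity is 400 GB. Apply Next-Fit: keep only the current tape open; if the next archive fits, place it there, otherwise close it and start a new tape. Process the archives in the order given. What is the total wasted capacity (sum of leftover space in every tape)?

834

Put 348 GB in tape 1; 52 GB remain.
Put 396 GB in tape 2; 4 GB remain.
Put 70 GB in tape 3; 330 GB remain.
Put 225 GB in tape 3; 105 GB remain.
Put 144 GB in tape 4; 256 GB remain.
Put 315 GB in tape 5; 85 GB remain.
Put 143 GB in tape 6; 257 GB remain.
Put 208 GB in tape 6; 49 GB remain.
Put 284 GB in tape 7; 116 GB remain.
Put 94 GB in tape 7; 22 GB remain.
Put 298 GB in tape 8; 102 GB remain.
Put 163 GB in tape 9; 237 GB remain.
Put 85 GB in tape 9; 152 GB remain.
Put 393 GB in tape 10; 7 GB remain.
10 tapes × 400 GB = 4000 GB; used 3166 GB; unused 834 GB.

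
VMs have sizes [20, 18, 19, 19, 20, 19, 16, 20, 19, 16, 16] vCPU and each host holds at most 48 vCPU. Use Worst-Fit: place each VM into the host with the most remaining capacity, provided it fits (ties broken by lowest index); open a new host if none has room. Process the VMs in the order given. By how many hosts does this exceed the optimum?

1

Worst-Fit: [20,18] [19,19] [20,19] [16,20] [19,16] [16] → 6 hosts.
Total size 202 vCPU; any packing needs at least ⌈202/48⌉ = 5 hosts.
An optimal packing achieves that bound: [20,20] [20,19] [19,19] [19,18] [16,16,16] → 5 hosts.
Excess: 6 − 5 = 1.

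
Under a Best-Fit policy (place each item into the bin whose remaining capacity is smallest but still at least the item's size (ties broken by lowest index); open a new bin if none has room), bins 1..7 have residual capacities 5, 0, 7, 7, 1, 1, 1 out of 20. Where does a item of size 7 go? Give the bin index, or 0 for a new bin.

3

Bins with room: bin 3 (7), bin 4 (7).
Tightest fit is bin 3 with 7 free.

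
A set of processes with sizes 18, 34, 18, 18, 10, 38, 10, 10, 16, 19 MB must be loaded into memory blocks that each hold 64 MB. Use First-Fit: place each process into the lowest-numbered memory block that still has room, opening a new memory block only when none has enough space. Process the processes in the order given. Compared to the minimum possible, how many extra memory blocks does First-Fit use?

First-Fit: [18,34,10] [18,18,10,10] [38,16] [19] → 4 memory blocks.
Total size 191 MB; any packing needs at least ⌈191/64⌉ = 3 memory blocks.
An optimal packing achieves that bound: [38,16,10] [34,19,10] [18,18,18,10] → 3 memory blocks.
Excess: 4 − 3 = 1.

1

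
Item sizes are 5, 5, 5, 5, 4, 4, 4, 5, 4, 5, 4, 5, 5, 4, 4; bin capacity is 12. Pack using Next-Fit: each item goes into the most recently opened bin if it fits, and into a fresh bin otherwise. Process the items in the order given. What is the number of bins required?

7 bins

Put 5 in bin 1; 7 remain.
Put 5 in bin 1; 2 remain.
Put 5 in bin 2; 7 remain.
Put 5 in bin 2; 2 remain.
Put 4 in bin 3; 8 remain.
Put 4 in bin 3; 4 remain.
Put 4 in bin 3; 0 remain.
Put 5 in bin 4; 7 remain.
Put 4 in bin 4; 3 remain.
Put 5 in bin 5; 7 remain.
Put 4 in bin 5; 3 remain.
Put 5 in bin 6; 7 remain.
Put 5 in bin 6; 2 remain.
Put 4 in bin 7; 8 remain.
Put 4 in bin 7; 4 remain.
Final bins: [5,5] [5,5] [4,4,4] [5,4] [5,4] [5,5] [4,4].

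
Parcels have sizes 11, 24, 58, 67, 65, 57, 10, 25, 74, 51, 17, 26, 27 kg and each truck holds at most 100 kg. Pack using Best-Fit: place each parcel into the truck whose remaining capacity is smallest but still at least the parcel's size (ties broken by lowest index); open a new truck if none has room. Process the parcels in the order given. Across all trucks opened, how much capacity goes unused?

88

11 kg → truck 1 (remaining 89 kg)
24 kg → truck 1 (remaining 65 kg)
58 kg → truck 1 (remaining 7 kg)
67 kg → truck 2 (remaining 33 kg)
65 kg → truck 3 (remaining 35 kg)
57 kg → truck 4 (remaining 43 kg)
10 kg → truck 2 (remaining 23 kg)
25 kg → truck 3 (remaining 10 kg)
74 kg → truck 5 (remaining 26 kg)
51 kg → truck 6 (remaining 49 kg)
17 kg → truck 2 (remaining 6 kg)
26 kg → truck 5 (remaining 0 kg)
27 kg → truck 4 (remaining 16 kg)
6 trucks × 100 kg = 600 kg; used 512 kg; unused 88 kg.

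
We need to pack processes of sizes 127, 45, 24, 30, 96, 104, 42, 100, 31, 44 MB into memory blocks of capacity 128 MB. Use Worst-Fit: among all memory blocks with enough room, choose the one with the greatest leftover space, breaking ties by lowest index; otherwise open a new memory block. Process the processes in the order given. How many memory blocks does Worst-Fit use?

Put 127 MB in memory block 1; 1 MB remain.
Put 45 MB in memory block 2; 83 MB remain.
Put 24 MB in memory block 2; 59 MB remain.
Put 30 MB in memory block 2; 29 MB remain.
Put 96 MB in memory block 3; 32 MB remain.
Put 104 MB in memory block 4; 24 MB remain.
Put 42 MB in memory block 5; 86 MB remain.
Put 100 MB in memory block 6; 28 MB remain.
Put 31 MB in memory block 5; 55 MB remain.
Put 44 MB in memory block 5; 11 MB remain.

6 memory blocks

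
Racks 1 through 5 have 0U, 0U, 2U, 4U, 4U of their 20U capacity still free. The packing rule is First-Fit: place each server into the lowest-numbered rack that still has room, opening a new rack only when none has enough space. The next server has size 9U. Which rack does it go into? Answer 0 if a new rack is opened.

No rack has ≥ 9U free, so a new rack is opened.

0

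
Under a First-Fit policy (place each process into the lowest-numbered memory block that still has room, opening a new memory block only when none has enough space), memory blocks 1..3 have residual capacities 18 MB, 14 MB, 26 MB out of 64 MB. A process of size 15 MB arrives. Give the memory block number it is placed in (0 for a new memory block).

Memory blocks with room: memory block 1 (18 MB), memory block 3 (26 MB).
The first with room is memory block 1.

1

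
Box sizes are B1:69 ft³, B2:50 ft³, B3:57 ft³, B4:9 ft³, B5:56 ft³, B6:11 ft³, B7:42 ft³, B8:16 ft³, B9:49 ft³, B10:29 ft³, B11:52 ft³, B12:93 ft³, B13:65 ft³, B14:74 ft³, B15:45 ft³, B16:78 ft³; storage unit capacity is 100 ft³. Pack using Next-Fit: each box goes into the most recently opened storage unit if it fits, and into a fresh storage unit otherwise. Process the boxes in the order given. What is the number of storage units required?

B1 (69 ft³) → storage unit 1 (remaining 31 ft³)
B2 (50 ft³) → storage unit 2 (remaining 50 ft³)
B3 (57 ft³) → storage unit 3 (remaining 43 ft³)
B4 (9 ft³) → storage unit 3 (remaining 34 ft³)
B5 (56 ft³) → storage unit 4 (remaining 44 ft³)
B6 (11 ft³) → storage unit 4 (remaining 33 ft³)
B7 (42 ft³) → storage unit 5 (remaining 58 ft³)
B8 (16 ft³) → storage unit 5 (remaining 42 ft³)
B9 (49 ft³) → storage unit 6 (remaining 51 ft³)
B10 (29 ft³) → storage unit 6 (remaining 22 ft³)
B11 (52 ft³) → storage unit 7 (remaining 48 ft³)
B12 (93 ft³) → storage unit 8 (remaining 7 ft³)
B13 (65 ft³) → storage unit 9 (remaining 35 ft³)
B14 (74 ft³) → storage unit 10 (remaining 26 ft³)
B15 (45 ft³) → storage unit 11 (remaining 55 ft³)
B16 (78 ft³) → storage unit 12 (remaining 22 ft³)
Final storage units: [69] [50] [57,9] [56,11] [42,16] [49,29] [52] [93] [65] [74] [45] [78].

12 storage units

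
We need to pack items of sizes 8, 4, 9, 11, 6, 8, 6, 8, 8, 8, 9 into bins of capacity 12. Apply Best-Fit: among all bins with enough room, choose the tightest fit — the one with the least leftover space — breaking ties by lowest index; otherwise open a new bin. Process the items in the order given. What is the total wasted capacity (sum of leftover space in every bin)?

23

Put 8 in bin 1; 4 remain.
Put 4 in bin 1; 0 remain.
Put 9 in bin 2; 3 remain.
Put 11 in bin 3; 1 remain.
Put 6 in bin 4; 6 remain.
Put 8 in bin 5; 4 remain.
Put 6 in bin 4; 0 remain.
Put 8 in bin 6; 4 remain.
Put 8 in bin 7; 4 remain.
Put 8 in bin 8; 4 remain.
Put 9 in bin 9; 3 remain.
9 bins × 12 = 108; used 85; unused 23.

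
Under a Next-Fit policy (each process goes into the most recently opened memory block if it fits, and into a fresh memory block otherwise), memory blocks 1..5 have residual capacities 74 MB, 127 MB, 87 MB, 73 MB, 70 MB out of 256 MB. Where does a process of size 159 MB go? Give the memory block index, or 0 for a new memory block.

0

Next-Fit only looks at memory block 5, which has 70 MB free.
159 MB does not fit, so a new memory block is opened.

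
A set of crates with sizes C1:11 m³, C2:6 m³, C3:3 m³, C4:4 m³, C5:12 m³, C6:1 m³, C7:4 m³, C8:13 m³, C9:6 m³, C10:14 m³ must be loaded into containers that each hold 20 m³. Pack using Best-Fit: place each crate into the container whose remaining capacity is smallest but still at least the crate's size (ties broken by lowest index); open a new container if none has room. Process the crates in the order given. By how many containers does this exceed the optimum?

Best-Fit: [11,6,3] [4,12,1] [4,13] [6,14] → 4 containers.
Total size 74 m³; any packing needs at least ⌈74/20⌉ = 4 containers.
So 4 is already optimal.

0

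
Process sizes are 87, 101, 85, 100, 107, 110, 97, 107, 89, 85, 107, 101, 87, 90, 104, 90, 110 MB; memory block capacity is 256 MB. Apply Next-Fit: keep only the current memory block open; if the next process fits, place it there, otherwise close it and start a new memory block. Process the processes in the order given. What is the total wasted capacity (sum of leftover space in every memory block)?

647

Put 87 MB in memory block 1; 169 MB remain.
Put 101 MB in memory block 1; 68 MB remain.
Put 85 MB in memory block 2; 171 MB remain.
Put 100 MB in memory block 2; 71 MB remain.
Put 107 MB in memory block 3; 149 MB remain.
Put 110 MB in memory block 3; 39 MB remain.
Put 97 MB in memory block 4; 159 MB remain.
Put 107 MB in memory block 4; 52 MB remain.
Put 89 MB in memory block 5; 167 MB remain.
Put 85 MB in memory block 5; 82 MB remain.
Put 107 MB in memory block 6; 149 MB remain.
Put 101 MB in memory block 6; 48 MB remain.
Put 87 MB in memory block 7; 169 MB remain.
Put 90 MB in memory block 7; 79 MB remain.
Put 104 MB in memory block 8; 152 MB remain.
Put 90 MB in memory block 8; 62 MB remain.
Put 110 MB in memory block 9; 146 MB remain.
9 memory blocks × 256 MB = 2304 MB; used 1657 MB; unused 647 MB.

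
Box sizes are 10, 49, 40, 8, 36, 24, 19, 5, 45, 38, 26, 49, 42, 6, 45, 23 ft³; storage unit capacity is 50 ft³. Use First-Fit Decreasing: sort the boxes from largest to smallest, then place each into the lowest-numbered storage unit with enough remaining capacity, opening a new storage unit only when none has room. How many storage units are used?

10 storage units

Sorted descending: 49, 49, 45, 45, 42, 40, 38, 36, 26, 24, 23, 19, 10, 8, 6, 5.
49 ft³ → storage unit 1 (remaining 1 ft³)
49 ft³ → storage unit 2 (remaining 1 ft³)
45 ft³ → storage unit 3 (remaining 5 ft³)
45 ft³ → storage unit 4 (remaining 5 ft³)
42 ft³ → storage unit 5 (remaining 8 ft³)
40 ft³ → storage unit 6 (remaining 10 ft³)
38 ft³ → storage unit 7 (remaining 12 ft³)
36 ft³ → storage unit 8 (remaining 14 ft³)
26 ft³ → storage unit 9 (remaining 24 ft³)
24 ft³ → storage unit 9 (remaining 0 ft³)
23 ft³ → storage unit 10 (remaining 27 ft³)
19 ft³ → storage unit 10 (remaining 8 ft³)
10 ft³ → storage unit 6 (remaining 0 ft³)
8 ft³ → storage unit 5 (remaining 0 ft³)
6 ft³ → storage unit 7 (remaining 6 ft³)
5 ft³ → storage unit 3 (remaining 0 ft³)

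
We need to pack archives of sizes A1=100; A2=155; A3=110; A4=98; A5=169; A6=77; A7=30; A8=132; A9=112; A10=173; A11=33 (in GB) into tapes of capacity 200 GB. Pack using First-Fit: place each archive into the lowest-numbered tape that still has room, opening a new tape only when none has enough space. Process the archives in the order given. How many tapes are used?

tape 1: place A1 (100 GB), 100 GB left
tape 2: place A2 (155 GB), 45 GB left
tape 3: place A3 (110 GB), 90 GB left
tape 1: place A4 (98 GB), 2 GB left
tape 4: place A5 (169 GB), 31 GB left
tape 3: place A6 (77 GB), 13 GB left
tape 2: place A7 (30 GB), 15 GB left
tape 5: place A8 (132 GB), 68 GB left
tape 6: place A9 (112 GB), 88 GB left
tape 7: place A10 (173 GB), 27 GB left
tape 5: place A11 (33 GB), 35 GB left

7 tapes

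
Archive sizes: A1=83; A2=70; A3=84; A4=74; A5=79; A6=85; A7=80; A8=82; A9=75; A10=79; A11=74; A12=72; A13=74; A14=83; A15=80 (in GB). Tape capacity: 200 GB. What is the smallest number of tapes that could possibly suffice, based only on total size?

6

Total size = 83 + 70 + 84 + 74 + 79 + 85 + 80 + 82 + 75 + 79 + 74 + 72 + 74 + 83 + 80 = 1174 GB.
⌈1174 / 200⌉ = 6.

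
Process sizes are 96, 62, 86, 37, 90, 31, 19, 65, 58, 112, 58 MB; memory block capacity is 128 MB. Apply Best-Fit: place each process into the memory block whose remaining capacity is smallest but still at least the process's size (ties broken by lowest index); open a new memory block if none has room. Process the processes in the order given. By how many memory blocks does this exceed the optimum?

0

Best-Fit: [96,31] [62,65] [86,37] [90,19] [58,58] [112] → 6 memory blocks.
Total size 714 MB; any packing needs at least ⌈714/128⌉ = 6 memory blocks.
So 6 is already optimal.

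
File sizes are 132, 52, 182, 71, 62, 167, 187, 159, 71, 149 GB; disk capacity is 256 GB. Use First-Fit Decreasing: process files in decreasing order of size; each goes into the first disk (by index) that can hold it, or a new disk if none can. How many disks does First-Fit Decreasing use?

6 disks

Sorted descending: 187, 182, 167, 159, 149, 132, 71, 71, 62, 52.
Put 187 GB in disk 1; 69 GB remain.
Put 182 GB in disk 2; 74 GB remain.
Put 167 GB in disk 3; 89 GB remain.
Put 159 GB in disk 4; 97 GB remain.
Put 149 GB in disk 5; 107 GB remain.
Put 132 GB in disk 6; 124 GB remain.
Put 71 GB in disk 2; 3 GB remain.
Put 71 GB in disk 3; 18 GB remain.
Put 62 GB in disk 1; 7 GB remain.
Put 52 GB in disk 4; 45 GB remain.
Final disks: [187,62] [182,71] [167,71] [159,52] [149] [132].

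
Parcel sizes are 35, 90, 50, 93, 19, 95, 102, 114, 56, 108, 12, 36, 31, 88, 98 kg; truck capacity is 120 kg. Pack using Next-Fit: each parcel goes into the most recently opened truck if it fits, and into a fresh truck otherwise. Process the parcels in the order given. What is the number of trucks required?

12

Put 35 kg in truck 1; 85 kg remain.
Put 90 kg in truck 2; 30 kg remain.
Put 50 kg in truck 3; 70 kg remain.
Put 93 kg in truck 4; 27 kg remain.
Put 19 kg in truck 4; 8 kg remain.
Put 95 kg in truck 5; 25 kg remain.
Put 102 kg in truck 6; 18 kg remain.
Put 114 kg in truck 7; 6 kg remain.
Put 56 kg in truck 8; 64 kg remain.
Put 108 kg in truck 9; 12 kg remain.
Put 12 kg in truck 9; 0 kg remain.
Put 36 kg in truck 10; 84 kg remain.
Put 31 kg in truck 10; 53 kg remain.
Put 88 kg in truck 11; 32 kg remain.
Put 98 kg in truck 12; 22 kg remain.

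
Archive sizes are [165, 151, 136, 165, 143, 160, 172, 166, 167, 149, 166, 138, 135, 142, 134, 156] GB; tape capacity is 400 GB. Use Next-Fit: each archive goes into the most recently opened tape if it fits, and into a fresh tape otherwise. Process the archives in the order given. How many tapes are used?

8 tapes

165 GB → tape 1 (remaining 235 GB)
151 GB → tape 1 (remaining 84 GB)
136 GB → tape 2 (remaining 264 GB)
165 GB → tape 2 (remaining 99 GB)
143 GB → tape 3 (remaining 257 GB)
160 GB → tape 3 (remaining 97 GB)
172 GB → tape 4 (remaining 228 GB)
166 GB → tape 4 (remaining 62 GB)
167 GB → tape 5 (remaining 233 GB)
149 GB → tape 5 (remaining 84 GB)
166 GB → tape 6 (remaining 234 GB)
138 GB → tape 6 (remaining 96 GB)
135 GB → tape 7 (remaining 265 GB)
142 GB → tape 7 (remaining 123 GB)
134 GB → tape 8 (remaining 266 GB)
156 GB → tape 8 (remaining 110 GB)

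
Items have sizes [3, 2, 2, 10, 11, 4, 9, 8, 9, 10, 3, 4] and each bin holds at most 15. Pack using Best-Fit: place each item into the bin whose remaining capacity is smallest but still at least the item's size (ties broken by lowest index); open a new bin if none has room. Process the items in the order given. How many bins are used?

bin 1: place 3, 12 left
bin 1: place 2, 10 left
bin 1: place 2, 8 left
bin 2: place 10, 5 left
bin 3: place 11, 4 left
bin 3: place 4, 0 left
bin 4: place 9, 6 left
bin 1: place 8, 0 left
bin 5: place 9, 6 left
bin 6: place 10, 5 left
bin 2: place 3, 2 left
bin 6: place 4, 1 left
Final bins: [3,2,2,8] [10,3] [11,4] [9] [9] [10,4].

6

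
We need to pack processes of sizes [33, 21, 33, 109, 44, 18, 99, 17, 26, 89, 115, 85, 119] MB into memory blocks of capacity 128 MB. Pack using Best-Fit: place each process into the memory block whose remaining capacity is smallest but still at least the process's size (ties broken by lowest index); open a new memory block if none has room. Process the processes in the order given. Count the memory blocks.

Put 33 MB in memory block 1; 95 MB remain.
Put 21 MB in memory block 1; 74 MB remain.
Put 33 MB in memory block 1; 41 MB remain.
Put 109 MB in memory block 2; 19 MB remain.
Put 44 MB in memory block 3; 84 MB remain.
Put 18 MB in memory block 2; 1 MB remain.
Put 99 MB in memory block 4; 29 MB remain.
Put 17 MB in memory block 4; 12 MB remain.
Put 26 MB in memory block 1; 15 MB remain.
Put 89 MB in memory block 5; 39 MB remain.
Put 115 MB in memory block 6; 13 MB remain.
Put 85 MB in memory block 7; 43 MB remain.
Put 119 MB in memory block 8; 9 MB remain.
Final memory blocks: [33,21,33,26] [109,18] [44] [99,17] [89] [115] [85] [119].

8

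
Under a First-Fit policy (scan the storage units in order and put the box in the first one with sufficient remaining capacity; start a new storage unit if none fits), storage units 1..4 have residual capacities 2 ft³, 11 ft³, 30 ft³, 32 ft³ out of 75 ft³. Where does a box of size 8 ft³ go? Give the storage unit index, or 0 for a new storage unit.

2

Storage units with room: storage unit 2 (11 ft³), storage unit 3 (30 ft³), storage unit 4 (32 ft³).
The first with room is storage unit 2.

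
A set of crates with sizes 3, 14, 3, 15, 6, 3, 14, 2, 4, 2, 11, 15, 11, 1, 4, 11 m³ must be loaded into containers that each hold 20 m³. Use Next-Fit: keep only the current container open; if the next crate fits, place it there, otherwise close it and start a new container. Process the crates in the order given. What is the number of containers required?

container 1: place 3 m³, 17 m³ left
container 1: place 14 m³, 3 m³ left
container 1: place 3 m³, 0 m³ left
container 2: place 15 m³, 5 m³ left
container 3: place 6 m³, 14 m³ left
container 3: place 3 m³, 11 m³ left
container 4: place 14 m³, 6 m³ left
container 4: place 2 m³, 4 m³ left
container 4: place 4 m³, 0 m³ left
container 5: place 2 m³, 18 m³ left
container 5: place 11 m³, 7 m³ left
container 6: place 15 m³, 5 m³ left
container 7: place 11 m³, 9 m³ left
container 7: place 1 m³, 8 m³ left
container 7: place 4 m³, 4 m³ left
container 8: place 11 m³, 9 m³ left

8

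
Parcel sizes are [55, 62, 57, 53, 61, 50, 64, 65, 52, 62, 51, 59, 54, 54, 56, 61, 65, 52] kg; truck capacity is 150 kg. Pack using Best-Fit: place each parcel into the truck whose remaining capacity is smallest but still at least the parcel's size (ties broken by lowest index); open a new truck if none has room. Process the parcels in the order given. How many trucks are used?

55 kg → truck 1 (remaining 95 kg)
62 kg → truck 1 (remaining 33 kg)
57 kg → truck 2 (remaining 93 kg)
53 kg → truck 2 (remaining 40 kg)
61 kg → truck 3 (remaining 89 kg)
50 kg → truck 3 (remaining 39 kg)
64 kg → truck 4 (remaining 86 kg)
65 kg → truck 4 (remaining 21 kg)
52 kg → truck 5 (remaining 98 kg)
62 kg → truck 5 (remaining 36 kg)
51 kg → truck 6 (remaining 99 kg)
59 kg → truck 6 (remaining 40 kg)
54 kg → truck 7 (remaining 96 kg)
54 kg → truck 7 (remaining 42 kg)
56 kg → truck 8 (remaining 94 kg)
61 kg → truck 8 (remaining 33 kg)
65 kg → truck 9 (remaining 85 kg)
52 kg → truck 9 (remaining 33 kg)
Final trucks: [55,62] [57,53] [61,50] [64,65] [52,62] [51,59] [54,54] [56,61] [65,52].

9 trucks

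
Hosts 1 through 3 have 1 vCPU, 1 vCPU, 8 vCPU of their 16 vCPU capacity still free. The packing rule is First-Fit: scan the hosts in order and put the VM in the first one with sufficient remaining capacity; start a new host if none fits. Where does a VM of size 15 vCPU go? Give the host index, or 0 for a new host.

0

No host has ≥ 15 vCPU free, so a new host is opened.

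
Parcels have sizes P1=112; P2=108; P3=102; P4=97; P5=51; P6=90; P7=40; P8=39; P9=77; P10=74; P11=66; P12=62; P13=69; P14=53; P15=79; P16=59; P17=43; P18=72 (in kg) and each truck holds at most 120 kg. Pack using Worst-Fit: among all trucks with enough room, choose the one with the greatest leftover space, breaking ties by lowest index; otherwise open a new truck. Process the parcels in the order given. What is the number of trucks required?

14

truck 1: place P1 (112 kg), 8 kg left
truck 2: place P2 (108 kg), 12 kg left
truck 3: place P3 (102 kg), 18 kg left
truck 4: place P4 (97 kg), 23 kg left
truck 5: place P5 (51 kg), 69 kg left
truck 6: place P6 (90 kg), 30 kg left
truck 5: place P7 (40 kg), 29 kg left
truck 7: place P8 (39 kg), 81 kg left
truck 7: place P9 (77 kg), 4 kg left
truck 8: place P10 (74 kg), 46 kg left
truck 9: place P11 (66 kg), 54 kg left
truck 10: place P12 (62 kg), 58 kg left
truck 11: place P13 (69 kg), 51 kg left
truck 10: place P14 (53 kg), 5 kg left
truck 12: place P15 (79 kg), 41 kg left
truck 13: place P16 (59 kg), 61 kg left
truck 13: place P17 (43 kg), 18 kg left
truck 14: place P18 (72 kg), 48 kg left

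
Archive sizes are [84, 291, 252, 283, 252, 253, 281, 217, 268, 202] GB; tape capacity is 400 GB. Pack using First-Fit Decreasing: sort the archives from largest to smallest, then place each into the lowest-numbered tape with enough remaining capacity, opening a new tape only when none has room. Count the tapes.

Sorted descending: 291, 283, 281, 268, 253, 252, 252, 217, 202, 84.
291 GB → tape 1 (remaining 109 GB)
283 GB → tape 2 (remaining 117 GB)
281 GB → tape 3 (remaining 119 GB)
268 GB → tape 4 (remaining 132 GB)
253 GB → tape 5 (remaining 147 GB)
252 GB → tape 6 (remaining 148 GB)
252 GB → tape 7 (remaining 148 GB)
217 GB → tape 8 (remaining 183 GB)
202 GB → tape 9 (remaining 198 GB)
84 GB → tape 1 (remaining 25 GB)
Final tapes: [291,84] [283] [281] [268] [253] [252] [252] [217] [202].

9 tapes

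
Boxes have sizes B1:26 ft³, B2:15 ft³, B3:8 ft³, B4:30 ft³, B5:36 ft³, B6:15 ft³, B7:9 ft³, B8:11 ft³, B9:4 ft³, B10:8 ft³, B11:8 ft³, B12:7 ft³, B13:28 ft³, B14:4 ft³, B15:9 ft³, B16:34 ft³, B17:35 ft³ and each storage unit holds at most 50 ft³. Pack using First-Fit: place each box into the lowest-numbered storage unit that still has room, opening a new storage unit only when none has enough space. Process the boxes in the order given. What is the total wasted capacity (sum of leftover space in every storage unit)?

B1 (26 ft³) → storage unit 1 (remaining 24 ft³)
B2 (15 ft³) → storage unit 1 (remaining 9 ft³)
B3 (8 ft³) → storage unit 1 (remaining 1 ft³)
B4 (30 ft³) → storage unit 2 (remaining 20 ft³)
B5 (36 ft³) → storage unit 3 (remaining 14 ft³)
B6 (15 ft³) → storage unit 2 (remaining 5 ft³)
B7 (9 ft³) → storage unit 3 (remaining 5 ft³)
B8 (11 ft³) → storage unit 4 (remaining 39 ft³)
B9 (4 ft³) → storage unit 2 (remaining 1 ft³)
B10 (8 ft³) → storage unit 4 (remaining 31 ft³)
B11 (8 ft³) → storage unit 4 (remaining 23 ft³)
B12 (7 ft³) → storage unit 4 (remaining 16 ft³)
B13 (28 ft³) → storage unit 5 (remaining 22 ft³)
B14 (4 ft³) → storage unit 3 (remaining 1 ft³)
B15 (9 ft³) → storage unit 4 (remaining 7 ft³)
B16 (34 ft³) → storage unit 6 (remaining 16 ft³)
B17 (35 ft³) → storage unit 7 (remaining 15 ft³)
7 storage units × 50 ft³ = 350 ft³; used 287 ft³; unused 63 ft³.

63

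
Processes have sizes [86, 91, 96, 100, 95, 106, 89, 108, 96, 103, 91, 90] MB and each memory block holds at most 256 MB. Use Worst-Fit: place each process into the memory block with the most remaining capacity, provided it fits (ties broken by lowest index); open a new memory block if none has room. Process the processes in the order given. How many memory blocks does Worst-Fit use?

6

86 MB → memory block 1 (remaining 170 MB)
91 MB → memory block 1 (remaining 79 MB)
96 MB → memory block 2 (remaining 160 MB)
100 MB → memory block 2 (remaining 60 MB)
95 MB → memory block 3 (remaining 161 MB)
106 MB → memory block 3 (remaining 55 MB)
89 MB → memory block 4 (remaining 167 MB)
108 MB → memory block 4 (remaining 59 MB)
96 MB → memory block 5 (remaining 160 MB)
103 MB → memory block 5 (remaining 57 MB)
91 MB → memory block 6 (remaining 165 MB)
90 MB → memory block 6 (remaining 75 MB)
Final memory blocks: [86,91] [96,100] [95,106] [89,108] [96,103] [91,90].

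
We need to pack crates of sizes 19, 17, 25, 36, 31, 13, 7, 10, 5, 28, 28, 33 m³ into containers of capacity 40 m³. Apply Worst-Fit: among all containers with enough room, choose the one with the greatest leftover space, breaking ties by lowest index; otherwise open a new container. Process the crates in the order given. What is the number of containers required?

8 containers

Put 19 m³ in container 1; 21 m³ remain.
Put 17 m³ in container 1; 4 m³ remain.
Put 25 m³ in container 2; 15 m³ remain.
Put 36 m³ in container 3; 4 m³ remain.
Put 31 m³ in container 4; 9 m³ remain.
Put 13 m³ in container 2; 2 m³ remain.
Put 7 m³ in container 4; 2 m³ remain.
Put 10 m³ in container 5; 30 m³ remain.
Put 5 m³ in container 5; 25 m³ remain.
Put 28 m³ in container 6; 12 m³ remain.
Put 28 m³ in container 7; 12 m³ remain.
Put 33 m³ in container 8; 7 m³ remain.
Final containers: [19,17] [25,13] [36] [31,7] [10,5] [28] [28] [33].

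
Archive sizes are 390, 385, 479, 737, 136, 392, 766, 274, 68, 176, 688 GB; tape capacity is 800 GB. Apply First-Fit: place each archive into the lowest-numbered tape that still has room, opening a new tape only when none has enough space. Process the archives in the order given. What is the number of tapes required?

Put 390 GB in tape 1; 410 GB remain.
Put 385 GB in tape 1; 25 GB remain.
Put 479 GB in tape 2; 321 GB remain.
Put 737 GB in tape 3; 63 GB remain.
Put 136 GB in tape 2; 185 GB remain.
Put 392 GB in tape 4; 408 GB remain.
Put 766 GB in tape 5; 34 GB remain.
Put 274 GB in tape 4; 134 GB remain.
Put 68 GB in tape 2; 117 GB remain.
Put 176 GB in tape 6; 624 GB remain.
Put 688 GB in tape 7; 112 GB remain.
Final tapes: [390,385] [479,136,68] [737] [392,274] [766] [176] [688].

7 tapes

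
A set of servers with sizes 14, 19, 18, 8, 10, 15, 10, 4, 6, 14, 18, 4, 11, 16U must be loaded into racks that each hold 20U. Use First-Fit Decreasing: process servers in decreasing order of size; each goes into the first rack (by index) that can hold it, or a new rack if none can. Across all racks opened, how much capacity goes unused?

Sorted descending: 19, 18, 18, 16, 15, 14, 14, 11, 10, 10, 8, 6, 4, 4.
19U → rack 1 (remaining 1U)
18U → rack 2 (remaining 2U)
18U → rack 3 (remaining 2U)
16U → rack 4 (remaining 4U)
15U → rack 5 (remaining 5U)
14U → rack 6 (remaining 6U)
14U → rack 7 (remaining 6U)
11U → rack 8 (remaining 9U)
10U → rack 9 (remaining 10U)
10U → rack 9 (remaining 0U)
8U → rack 8 (remaining 1U)
6U → rack 6 (remaining 0U)
4U → rack 4 (remaining 0U)
4U → rack 5 (remaining 1U)
9 racks × 20U = 180U; used 167U; unused 13U.

13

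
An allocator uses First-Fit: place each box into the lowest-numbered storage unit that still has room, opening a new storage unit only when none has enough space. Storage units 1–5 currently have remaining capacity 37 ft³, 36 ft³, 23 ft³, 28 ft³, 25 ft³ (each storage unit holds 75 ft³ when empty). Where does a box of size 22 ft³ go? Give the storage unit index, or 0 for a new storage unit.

Storage units with room: storage unit 1 (37 ft³), storage unit 2 (36 ft³), storage unit 3 (23 ft³), storage unit 4 (28 ft³), storage unit 5 (25 ft³).
The first with room is storage unit 1.

1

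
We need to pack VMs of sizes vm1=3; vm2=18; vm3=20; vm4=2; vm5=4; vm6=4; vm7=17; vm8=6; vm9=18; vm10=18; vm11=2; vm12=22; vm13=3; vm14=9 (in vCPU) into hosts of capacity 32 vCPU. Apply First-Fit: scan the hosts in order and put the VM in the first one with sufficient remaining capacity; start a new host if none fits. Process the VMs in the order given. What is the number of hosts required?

6 hosts

vm1 (3 vCPU) → host 1 (remaining 29 vCPU)
vm2 (18 vCPU) → host 1 (remaining 11 vCPU)
vm3 (20 vCPU) → host 2 (remaining 12 vCPU)
vm4 (2 vCPU) → host 1 (remaining 9 vCPU)
vm5 (4 vCPU) → host 1 (remaining 5 vCPU)
vm6 (4 vCPU) → host 1 (remaining 1 vCPU)
vm7 (17 vCPU) → host 3 (remaining 15 vCPU)
vm8 (6 vCPU) → host 2 (remaining 6 vCPU)
vm9 (18 vCPU) → host 4 (remaining 14 vCPU)
vm10 (18 vCPU) → host 5 (remaining 14 vCPU)
vm11 (2 vCPU) → host 2 (remaining 4 vCPU)
vm12 (22 vCPU) → host 6 (remaining 10 vCPU)
vm13 (3 vCPU) → host 2 (remaining 1 vCPU)
vm14 (9 vCPU) → host 3 (remaining 6 vCPU)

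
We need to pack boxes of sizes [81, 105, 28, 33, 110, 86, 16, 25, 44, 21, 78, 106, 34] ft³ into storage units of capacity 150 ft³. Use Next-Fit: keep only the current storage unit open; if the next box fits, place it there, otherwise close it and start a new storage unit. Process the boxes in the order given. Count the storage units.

6

Put 81 ft³ in storage unit 1; 69 ft³ remain.
Put 105 ft³ in storage unit 2; 45 ft³ remain.
Put 28 ft³ in storage unit 2; 17 ft³ remain.
Put 33 ft³ in storage unit 3; 117 ft³ remain.
Put 110 ft³ in storage unit 3; 7 ft³ remain.
Put 86 ft³ in storage unit 4; 64 ft³ remain.
Put 16 ft³ in storage unit 4; 48 ft³ remain.
Put 25 ft³ in storage unit 4; 23 ft³ remain.
Put 44 ft³ in storage unit 5; 106 ft³ remain.
Put 21 ft³ in storage unit 5; 85 ft³ remain.
Put 78 ft³ in storage unit 5; 7 ft³ remain.
Put 106 ft³ in storage unit 6; 44 ft³ remain.
Put 34 ft³ in storage unit 6; 10 ft³ remain.
Final storage units: [81] [105,28] [33,110] [86,16,25] [44,21,78] [106,34].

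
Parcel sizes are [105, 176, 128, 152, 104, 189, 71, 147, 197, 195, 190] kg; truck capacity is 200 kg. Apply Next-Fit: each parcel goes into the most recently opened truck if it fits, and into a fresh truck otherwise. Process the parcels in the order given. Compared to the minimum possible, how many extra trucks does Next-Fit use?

1

Next-Fit: [105] [176] [128] [152] [104] [189] [71] [147] [197] [195] [190] → 11 trucks.
10 parcels exceed 100 kg (half the capacity), and no two of those can share a truck, so at least 10 trucks are needed.
An optimal packing achieves that bound: [197] [195] [190] [189] [176] [152] [147] [128,71] [105] [104] → 10 trucks.
Excess: 11 − 10 = 1.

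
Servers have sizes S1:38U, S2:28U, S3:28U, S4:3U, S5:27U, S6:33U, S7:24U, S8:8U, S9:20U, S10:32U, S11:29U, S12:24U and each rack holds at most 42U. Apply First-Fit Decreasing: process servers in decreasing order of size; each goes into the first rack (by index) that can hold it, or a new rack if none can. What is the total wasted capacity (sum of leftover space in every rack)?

126

Sorted descending: 38, 33, 32, 29, 28, 28, 27, 24, 24, 20, 8, 3.
Put 38U in rack 1; 4U remain.
Put 33U in rack 2; 9U remain.
Put 32U in rack 3; 10U remain.
Put 29U in rack 4; 13U remain.
Put 28U in rack 5; 14U remain.
Put 28U in rack 6; 14U remain.
Put 27U in rack 7; 15U remain.
Put 24U in rack 8; 18U remain.
Put 24U in rack 9; 18U remain.
Put 20U in rack 10; 22U remain.
Put 8U in rack 2; 1U remain.
Put 3U in rack 1; 1U remain.
10 racks × 42U = 420U; used 294U; unused 126U.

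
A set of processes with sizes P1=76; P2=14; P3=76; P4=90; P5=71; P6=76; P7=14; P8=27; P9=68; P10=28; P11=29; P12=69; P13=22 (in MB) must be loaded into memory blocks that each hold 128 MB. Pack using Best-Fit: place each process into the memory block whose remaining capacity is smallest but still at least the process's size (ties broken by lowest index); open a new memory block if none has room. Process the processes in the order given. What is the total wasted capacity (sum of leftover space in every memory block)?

236

P1 (76 MB) → memory block 1 (remaining 52 MB)
P2 (14 MB) → memory block 1 (remaining 38 MB)
P3 (76 MB) → memory block 2 (remaining 52 MB)
P4 (90 MB) → memory block 3 (remaining 38 MB)
P5 (71 MB) → memory block 4 (remaining 57 MB)
P6 (76 MB) → memory block 5 (remaining 52 MB)
P7 (14 MB) → memory block 1 (remaining 24 MB)
P8 (27 MB) → memory block 3 (remaining 11 MB)
P9 (68 MB) → memory block 6 (remaining 60 MB)
P10 (28 MB) → memory block 2 (remaining 24 MB)
P11 (29 MB) → memory block 5 (remaining 23 MB)
P12 (69 MB) → memory block 7 (remaining 59 MB)
P13 (22 MB) → memory block 5 (remaining 1 MB)
7 memory blocks × 128 MB = 896 MB; used 660 MB; unused 236 MB.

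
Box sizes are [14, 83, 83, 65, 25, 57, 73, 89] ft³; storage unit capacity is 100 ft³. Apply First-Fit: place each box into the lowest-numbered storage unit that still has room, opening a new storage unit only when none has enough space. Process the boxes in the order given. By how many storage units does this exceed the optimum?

First-Fit: [14,83] [83] [65,25] [57] [73] [89] → 6 storage units.
6 boxes exceed 50 ft³ (half the capacity), and no two of those can share a storage unit, so at least 6 storage units are needed.
So 6 is already optimal.

0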